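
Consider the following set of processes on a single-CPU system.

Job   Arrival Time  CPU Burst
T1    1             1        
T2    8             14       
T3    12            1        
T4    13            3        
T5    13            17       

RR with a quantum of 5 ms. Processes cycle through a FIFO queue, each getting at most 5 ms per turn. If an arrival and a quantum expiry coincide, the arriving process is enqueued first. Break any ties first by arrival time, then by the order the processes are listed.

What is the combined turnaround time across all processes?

Timeline: | idle 0-1 | T1 1-2 | idle 2-8 | T2 8-13 | T3 13-14 | T4 14-17 | T5 17-22 | T2 22-27 | T5 27-32 | T2 32-36 | T5 36-43 |
Completion: T1=2  T2=36  T3=14  T4=17  T5=43
Turnaround (C−A): T1=1  T2=28  T3=2  T4=4  T5=30
Turnaround = completion − arrival: T1=1, T2=28, T3=2, T4=4, T5=30
Total turnaround = 1 + 28 + 2 + 4 + 30 = 65

65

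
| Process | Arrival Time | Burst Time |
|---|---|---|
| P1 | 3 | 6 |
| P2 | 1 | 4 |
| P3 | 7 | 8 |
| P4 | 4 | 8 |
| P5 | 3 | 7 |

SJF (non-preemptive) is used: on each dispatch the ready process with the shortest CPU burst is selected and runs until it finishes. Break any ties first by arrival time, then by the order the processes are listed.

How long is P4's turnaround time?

22

Schedule: | idle 0-1 | P2 1-5 | P1 5-11 | P5 11-18 | P4 18-26 | P3 26-34 |
Completion: P1=11  P2=5  P3=34  P4=26  P5=18
Turnaround(P4) = completion − arrival = 26 − 4 = 22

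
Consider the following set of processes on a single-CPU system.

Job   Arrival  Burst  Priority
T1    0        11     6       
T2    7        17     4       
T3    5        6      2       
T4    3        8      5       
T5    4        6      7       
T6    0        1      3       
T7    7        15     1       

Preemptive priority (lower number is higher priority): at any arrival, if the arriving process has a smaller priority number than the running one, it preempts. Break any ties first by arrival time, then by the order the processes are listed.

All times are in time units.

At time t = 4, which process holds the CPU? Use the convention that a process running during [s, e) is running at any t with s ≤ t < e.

Schedule: | T6 0-1 | T1 1-3 | T4 3-5 | T3 5-7 | T7 7-22 | T3 22-26 | T2 26-43 | T4 43-49 | T1 49-58 | T5 58-64 |
Completion: T1=58  T2=43  T3=26  T4=49  T5=64  T6=1  T7=22
Turnaround (C−A): T1=58  T2=36  T3=21  T4=46  T5=60  T6=1  T7=15

T4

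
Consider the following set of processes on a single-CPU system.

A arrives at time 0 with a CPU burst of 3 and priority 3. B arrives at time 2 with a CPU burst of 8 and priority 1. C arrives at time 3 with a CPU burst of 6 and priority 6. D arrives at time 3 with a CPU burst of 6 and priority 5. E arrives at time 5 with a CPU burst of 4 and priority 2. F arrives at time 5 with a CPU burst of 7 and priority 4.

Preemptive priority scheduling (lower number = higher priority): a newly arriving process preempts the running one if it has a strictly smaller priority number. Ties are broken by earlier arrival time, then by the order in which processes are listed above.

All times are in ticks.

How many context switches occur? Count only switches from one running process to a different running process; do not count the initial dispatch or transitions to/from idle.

Timeline: | A 0-2 | B 2-10 | E 10-14 | A 14-15 | F 15-22 | D 22-28 | C 28-34 |
Completion: A=15  B=10  C=34  D=28  E=14  F=22
Turnaround (C−A): A=15  B=8  C=31  D=25  E=9  F=17

6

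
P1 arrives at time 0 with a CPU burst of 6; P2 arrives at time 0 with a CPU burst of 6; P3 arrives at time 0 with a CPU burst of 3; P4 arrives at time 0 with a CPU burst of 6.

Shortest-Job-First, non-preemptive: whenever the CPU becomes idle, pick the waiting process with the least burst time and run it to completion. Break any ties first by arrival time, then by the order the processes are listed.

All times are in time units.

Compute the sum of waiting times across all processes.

Schedule: | P3 0-3 | P1 3-9 | P2 9-15 | P4 15-21 |
Completion: P1=9  P2=15  P3=3  P4=21
Turnaround (C−A): P1=9  P2=15  P3=3  P4=21
Waiting = turnaround − burst: P1=3, P2=9, P3=0, P4=15
Total waiting = 3 + 9 + 0 + 15 = 27

27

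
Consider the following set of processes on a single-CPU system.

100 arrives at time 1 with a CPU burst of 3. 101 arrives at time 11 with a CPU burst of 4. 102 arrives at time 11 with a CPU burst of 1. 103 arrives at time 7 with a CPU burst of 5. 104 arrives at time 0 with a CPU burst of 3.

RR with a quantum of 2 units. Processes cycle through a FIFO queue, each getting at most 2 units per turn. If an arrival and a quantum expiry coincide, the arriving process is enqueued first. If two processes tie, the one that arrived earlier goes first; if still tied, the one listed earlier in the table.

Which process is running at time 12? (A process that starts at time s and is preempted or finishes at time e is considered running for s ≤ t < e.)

101

Gantt: | 104 0-2 | 100 2-4 | 104 4-5 | 100 5-6 | idle 6-7 | 103 7-11 | 101 11-13 | 102 13-14 | 103 14-15 | 101 15-17 |
Completion: 100=6  101=17  102=14  103=15  104=5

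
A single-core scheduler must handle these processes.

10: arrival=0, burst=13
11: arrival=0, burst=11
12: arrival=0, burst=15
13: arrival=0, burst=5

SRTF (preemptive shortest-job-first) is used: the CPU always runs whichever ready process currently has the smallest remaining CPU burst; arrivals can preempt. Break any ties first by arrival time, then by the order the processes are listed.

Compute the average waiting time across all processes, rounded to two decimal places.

12.50

Schedule: | 13 0-5 | 11 5-16 | 10 16-29 | 12 29-44 |
Completion: 10=29  11=16  12=44  13=5
Waiting times: 10=16, 11=5, 12=29, 13=0
Average waiting = (16+5+29+0) / 4 = 50/4 = 12.50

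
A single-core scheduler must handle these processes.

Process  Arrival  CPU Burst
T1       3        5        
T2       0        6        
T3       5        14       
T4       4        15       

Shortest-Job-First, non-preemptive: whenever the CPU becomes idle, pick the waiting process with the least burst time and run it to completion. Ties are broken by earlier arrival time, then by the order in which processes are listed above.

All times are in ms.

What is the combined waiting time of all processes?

Schedule: | T2 0-6 | T1 6-11 | T3 11-25 | T4 25-40 |
Completion: T1=11  T2=6  T3=25  T4=40
Waiting = turnaround − burst: T1=3, T2=0, T3=6, T4=21
Total waiting = 3 + 0 + 6 + 21 = 30

30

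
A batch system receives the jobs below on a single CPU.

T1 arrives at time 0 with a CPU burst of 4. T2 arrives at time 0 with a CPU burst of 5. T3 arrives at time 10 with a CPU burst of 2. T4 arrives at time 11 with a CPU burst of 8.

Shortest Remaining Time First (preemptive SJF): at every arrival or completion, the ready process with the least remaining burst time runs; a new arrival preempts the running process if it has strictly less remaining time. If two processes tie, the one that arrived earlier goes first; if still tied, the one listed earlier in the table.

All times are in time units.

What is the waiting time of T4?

1

Timeline: | T1 0-4 | T2 4-9 | idle 9-10 | T3 10-12 | T4 12-20 |
Completion: T1=4  T2=9  T3=12  T4=20
Turnaround (C−A): T1=4  T2=9  T3=2  T4=9
Waiting(T4) = turnaround − burst = 9 − 8 = 1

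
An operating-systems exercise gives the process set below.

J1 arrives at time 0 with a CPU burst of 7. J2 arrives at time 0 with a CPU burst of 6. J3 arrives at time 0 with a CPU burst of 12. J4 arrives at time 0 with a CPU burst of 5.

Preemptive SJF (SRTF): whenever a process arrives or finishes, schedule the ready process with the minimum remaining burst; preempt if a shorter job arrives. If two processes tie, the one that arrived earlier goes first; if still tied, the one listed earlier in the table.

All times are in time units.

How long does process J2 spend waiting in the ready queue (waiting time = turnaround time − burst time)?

5

Schedule: | J4 0-5 | J2 5-11 | J1 11-18 | J3 18-30 |
Completion: J1=18  J2=11  J3=30  J4=5
Turnaround (C−A): J1=18  J2=11  J3=30  J4=5
Waiting(J2) = turnaround − burst = 11 − 6 = 5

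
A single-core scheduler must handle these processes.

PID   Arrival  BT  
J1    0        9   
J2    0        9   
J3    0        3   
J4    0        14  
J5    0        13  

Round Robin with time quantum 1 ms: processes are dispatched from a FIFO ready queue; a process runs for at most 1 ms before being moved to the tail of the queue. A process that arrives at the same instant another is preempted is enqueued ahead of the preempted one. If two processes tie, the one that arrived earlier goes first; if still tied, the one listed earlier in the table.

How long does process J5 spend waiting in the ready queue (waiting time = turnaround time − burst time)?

34

Gantt: | J1 0-1 | J2 1-2 | J3 2-3 | J4 3-4 | J5 4-5 | J1 5-6 | J2 6-7 | J3 7-8 | J4 8-9 | J5 9-10 | J1 10-11 | J2 11-12 | J3 12-13 | J4 13-14 | J5 14-15 | J1 15-16 | J2 16-17 | J4 17-18 | J5 18-19 | J1 19-20 | J2 20-21 | J4 21-22 | J5 22-23 | J1 23-24 | J2 24-25 | J4 25-26 | J5 26-27 | J1 27-28 | J2 28-29 | J4 29-30 | J5 30-31 | J1 31-32 | J2 32-33 | J4 33-34 | J5 34-35 | J1 35-36 | J2 36-37 | J4 37-38 | J5 38-39 | J4 39-40 | J5 40-41 | J4 41-42 | J5 42-43 | J4 43-44 | J5 44-45 | J4 45-46 | J5 46-47 | J4 47-48 |
Completion: J1=36  J2=37  J3=13  J4=48  J5=47
Turnaround (C−A): J1=36  J2=37  J3=13  J4=48  J5=47
Waiting(J5) = turnaround − burst = 47 − 13 = 34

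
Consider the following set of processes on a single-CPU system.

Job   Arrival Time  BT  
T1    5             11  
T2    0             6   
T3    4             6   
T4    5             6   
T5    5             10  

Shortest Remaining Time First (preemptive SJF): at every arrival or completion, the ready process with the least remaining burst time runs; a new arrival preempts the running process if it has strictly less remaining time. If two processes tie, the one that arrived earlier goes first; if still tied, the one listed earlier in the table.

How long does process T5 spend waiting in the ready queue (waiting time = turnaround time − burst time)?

13

Gantt: | T2 0-6 | T3 6-12 | T4 12-18 | T5 18-28 | T1 28-39 |
Completion: T1=39  T2=6  T3=12  T4=18  T5=28
Waiting(T5) = turnaround − burst = 23 − 10 = 13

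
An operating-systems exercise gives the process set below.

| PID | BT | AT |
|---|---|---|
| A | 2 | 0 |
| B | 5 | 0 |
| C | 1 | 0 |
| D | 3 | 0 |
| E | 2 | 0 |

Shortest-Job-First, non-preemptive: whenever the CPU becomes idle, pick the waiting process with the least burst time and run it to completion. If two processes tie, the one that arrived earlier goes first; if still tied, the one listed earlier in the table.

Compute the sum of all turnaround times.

Gantt: | C 0-1 | A 1-3 | E 3-5 | D 5-8 | B 8-13 |
Completion: A=3  B=13  C=1  D=8  E=5
Turnaround (C−A): A=3  B=13  C=1  D=8  E=5
Turnaround = completion − arrival: A=3, B=13, C=1, D=8, E=5
Total turnaround = 3 + 13 + 1 + 8 + 5 = 30

30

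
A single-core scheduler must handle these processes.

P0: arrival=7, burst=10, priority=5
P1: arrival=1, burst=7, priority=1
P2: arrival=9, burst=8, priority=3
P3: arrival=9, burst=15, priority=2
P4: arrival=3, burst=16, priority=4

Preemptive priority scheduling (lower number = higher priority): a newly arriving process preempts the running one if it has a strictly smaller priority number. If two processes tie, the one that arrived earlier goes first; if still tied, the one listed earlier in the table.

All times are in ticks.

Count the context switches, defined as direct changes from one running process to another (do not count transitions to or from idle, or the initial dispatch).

5

Gantt: | idle 0-1 | P1 1-8 | P4 8-9 | P3 9-24 | P2 24-32 | P4 32-47 | P0 47-57 |
Completion: P0=57  P1=8  P2=32  P3=24  P4=47
Turnaround (C−A): P0=50  P1=7  P2=23  P3=15  P4=44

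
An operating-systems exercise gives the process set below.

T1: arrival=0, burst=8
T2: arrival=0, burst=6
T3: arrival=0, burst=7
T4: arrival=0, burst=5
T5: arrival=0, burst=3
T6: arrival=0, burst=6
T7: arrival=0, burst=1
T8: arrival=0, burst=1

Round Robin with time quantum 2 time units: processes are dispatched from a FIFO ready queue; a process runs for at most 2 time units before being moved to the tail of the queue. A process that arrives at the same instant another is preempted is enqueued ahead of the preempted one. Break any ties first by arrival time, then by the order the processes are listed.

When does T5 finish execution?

Gantt: | T1 0-2 | T2 2-4 | T3 4-6 | T4 6-8 | T5 8-10 | T6 10-12 | T7 12-13 | T8 13-14 | T1 14-16 | T2 16-18 | T3 18-20 | T4 20-22 | T5 22-23 | T6 23-25 | T1 25-27 | T2 27-29 | T3 29-31 | T4 31-32 | T6 32-34 | T1 34-36 | T3 36-37 |
Completion: T1=36  T2=29  T3=37  T4=32  T5=23  T6=34  T7=13  T8=14
Turnaround (C−A): T1=36  T2=29  T3=37  T4=32  T5=23  T6=34  T7=13  T8=14

23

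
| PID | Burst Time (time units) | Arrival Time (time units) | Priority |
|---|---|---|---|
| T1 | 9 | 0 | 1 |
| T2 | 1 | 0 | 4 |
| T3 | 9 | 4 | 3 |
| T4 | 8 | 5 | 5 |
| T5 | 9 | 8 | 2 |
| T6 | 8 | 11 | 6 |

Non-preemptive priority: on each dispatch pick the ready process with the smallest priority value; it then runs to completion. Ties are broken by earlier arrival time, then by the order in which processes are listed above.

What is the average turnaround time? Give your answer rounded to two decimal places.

22.33

Schedule: | T1 0-9 | T5 9-18 | T3 18-27 | T2 27-28 | T4 28-36 | T6 36-44 |
Completion: T1=9  T2=28  T3=27  T4=36  T5=18  T6=44
Turnaround (C−A): T1=9  T2=28  T3=23  T4=31  T5=10  T6=33
Turnaround times: T1=9, T2=28, T3=23, T4=31, T5=10, T6=33
Average turnaround = (9+28+23+31+10+33) / 6 = 134/6 = 22.33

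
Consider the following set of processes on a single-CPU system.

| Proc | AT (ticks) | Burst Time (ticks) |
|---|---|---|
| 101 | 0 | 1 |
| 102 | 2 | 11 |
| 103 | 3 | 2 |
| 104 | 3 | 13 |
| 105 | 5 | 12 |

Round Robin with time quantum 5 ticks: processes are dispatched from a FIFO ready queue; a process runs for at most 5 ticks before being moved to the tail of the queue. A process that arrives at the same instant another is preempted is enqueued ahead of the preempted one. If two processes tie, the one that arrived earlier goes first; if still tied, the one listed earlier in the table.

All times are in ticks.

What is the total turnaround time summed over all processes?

Gantt: | 101 0-1 | idle 1-2 | 102 2-7 | 103 7-9 | 104 9-14 | 105 14-19 | 102 19-24 | 104 24-29 | 105 29-34 | 102 34-35 | 104 35-38 | 105 38-40 |
Completion: 101=1  102=35  103=9  104=38  105=40
Turnaround (C−A): 101=1  102=33  103=6  104=35  105=35
Turnaround = completion − arrival: 101=1, 102=33, 103=6, 104=35, 105=35
Total turnaround = 1 + 33 + 6 + 35 + 35 = 110

110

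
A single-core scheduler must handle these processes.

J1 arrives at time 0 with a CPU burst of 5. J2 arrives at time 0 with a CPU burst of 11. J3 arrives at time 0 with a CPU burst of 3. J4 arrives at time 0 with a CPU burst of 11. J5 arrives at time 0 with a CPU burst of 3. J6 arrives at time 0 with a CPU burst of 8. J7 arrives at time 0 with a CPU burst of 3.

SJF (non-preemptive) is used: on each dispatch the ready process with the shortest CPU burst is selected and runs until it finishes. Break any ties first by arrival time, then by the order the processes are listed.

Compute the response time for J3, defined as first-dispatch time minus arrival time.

0

Gantt: | J3 0-3 | J5 3-6 | J7 6-9 | J1 9-14 | J6 14-22 | J2 22-33 | J4 33-44 |
Completion: J1=14  J2=33  J3=3  J4=44  J5=6  J6=22  J7=9
Response(J3) = first start − arrival = 0 − 0 = 0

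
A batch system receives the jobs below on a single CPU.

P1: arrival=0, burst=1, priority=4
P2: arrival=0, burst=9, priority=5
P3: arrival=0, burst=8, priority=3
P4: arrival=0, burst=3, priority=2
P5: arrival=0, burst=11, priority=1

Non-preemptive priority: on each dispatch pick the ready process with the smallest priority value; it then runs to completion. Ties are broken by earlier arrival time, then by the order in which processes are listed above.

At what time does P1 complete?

23

Schedule: | P5 0-11 | P4 11-14 | P3 14-22 | P1 22-23 | P2 23-32 |
Completion: P1=23  P2=32  P3=22  P4=14  P5=11
Turnaround (C−A): P1=23  P2=32  P3=22  P4=14  P5=11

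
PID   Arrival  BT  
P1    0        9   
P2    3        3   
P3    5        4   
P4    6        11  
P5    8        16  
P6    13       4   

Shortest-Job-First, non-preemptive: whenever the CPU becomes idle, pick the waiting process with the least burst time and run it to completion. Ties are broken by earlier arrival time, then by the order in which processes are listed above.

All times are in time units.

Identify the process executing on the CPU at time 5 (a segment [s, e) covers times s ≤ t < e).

Gantt: | P1 0-9 | P2 9-12 | P3 12-16 | P6 16-20 | P4 20-31 | P5 31-47 |
Completion: P1=9  P2=12  P3=16  P4=31  P5=47  P6=20

P1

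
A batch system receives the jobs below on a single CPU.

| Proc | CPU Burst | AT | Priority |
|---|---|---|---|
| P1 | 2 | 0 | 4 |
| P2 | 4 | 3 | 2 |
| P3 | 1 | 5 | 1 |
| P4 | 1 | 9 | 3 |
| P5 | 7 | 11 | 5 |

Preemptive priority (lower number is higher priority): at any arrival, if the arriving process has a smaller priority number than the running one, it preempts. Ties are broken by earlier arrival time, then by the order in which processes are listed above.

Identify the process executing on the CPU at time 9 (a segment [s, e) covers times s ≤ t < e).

Gantt: | P1 0-2 | idle 2-3 | P2 3-5 | P3 5-6 | P2 6-8 | idle 8-9 | P4 9-10 | idle 10-11 | P5 11-18 |
Completion: P1=2  P2=8  P3=6  P4=10  P5=18

P4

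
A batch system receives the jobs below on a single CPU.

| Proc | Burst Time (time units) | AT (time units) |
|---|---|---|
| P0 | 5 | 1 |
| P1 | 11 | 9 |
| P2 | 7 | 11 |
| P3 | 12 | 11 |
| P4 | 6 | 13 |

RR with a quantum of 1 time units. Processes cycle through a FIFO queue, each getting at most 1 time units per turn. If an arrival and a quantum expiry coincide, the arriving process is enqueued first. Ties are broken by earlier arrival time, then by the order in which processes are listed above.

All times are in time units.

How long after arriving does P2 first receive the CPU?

Timeline: | idle 0-1 | P0 1-6 | idle 6-9 | P1 9-11 | P2 11-12 | P3 12-13 | P1 13-14 | P2 14-15 | P4 15-16 | P3 16-17 | P1 17-18 | P2 18-19 | P4 19-20 | P3 20-21 | P1 21-22 | P2 22-23 | P4 23-24 | P3 24-25 | P1 25-26 | P2 26-27 | P4 27-28 | P3 28-29 | P1 29-30 | P2 30-31 | P4 31-32 | P3 32-33 | P1 33-34 | P2 34-35 | P4 35-36 | P3 36-37 | P1 37-38 | P3 38-39 | P1 39-40 | P3 40-41 | P1 41-42 | P3 42-45 |
Completion: P0=6  P1=42  P2=35  P3=45  P4=36
Turnaround (C−A): P0=5  P1=33  P2=24  P3=34  P4=23
Response(P2) = first start − arrival = 11 − 11 = 0

0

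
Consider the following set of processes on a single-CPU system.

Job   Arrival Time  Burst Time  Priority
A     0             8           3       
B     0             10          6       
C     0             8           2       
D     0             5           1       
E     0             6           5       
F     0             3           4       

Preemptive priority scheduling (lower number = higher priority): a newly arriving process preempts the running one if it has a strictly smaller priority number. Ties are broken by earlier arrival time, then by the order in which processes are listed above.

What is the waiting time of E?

24

Timeline: | D 0-5 | C 5-13 | A 13-21 | F 21-24 | E 24-30 | B 30-40 |
Completion: A=21  B=40  C=13  D=5  E=30  F=24
Waiting(E) = turnaround − burst = 30 − 6 = 24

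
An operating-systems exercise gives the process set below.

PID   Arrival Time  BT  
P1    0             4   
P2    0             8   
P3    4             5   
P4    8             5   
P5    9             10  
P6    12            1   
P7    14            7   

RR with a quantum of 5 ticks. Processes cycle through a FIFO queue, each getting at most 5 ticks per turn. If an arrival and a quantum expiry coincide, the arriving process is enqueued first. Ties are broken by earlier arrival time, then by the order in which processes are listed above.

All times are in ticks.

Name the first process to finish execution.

Schedule: | P1 0-4 | P2 4-9 | P3 9-14 | P4 14-19 | P5 19-24 | P2 24-27 | P6 27-28 | P7 28-33 | P5 33-38 | P7 38-40 |
Completion: P1=4  P2=27  P3=14  P4=19  P5=38  P6=28  P7=40
Turnaround (C−A): P1=4  P2=27  P3=10  P4=11  P5=29  P6=16  P7=26
Finish order: P1 → P3 → P4 → P2 → P6 → P5 → P7

P1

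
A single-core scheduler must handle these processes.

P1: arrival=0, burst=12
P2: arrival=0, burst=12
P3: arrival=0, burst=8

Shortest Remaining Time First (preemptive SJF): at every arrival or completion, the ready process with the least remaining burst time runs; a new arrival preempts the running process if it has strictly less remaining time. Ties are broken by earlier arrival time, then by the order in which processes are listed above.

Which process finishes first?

P3

Schedule: | P3 0-8 | P1 8-20 | P2 20-32 |
Completion: P1=20  P2=32  P3=8
Turnaround (C−A): P1=20  P2=32  P3=8
Finish order: P3 → P1 → P2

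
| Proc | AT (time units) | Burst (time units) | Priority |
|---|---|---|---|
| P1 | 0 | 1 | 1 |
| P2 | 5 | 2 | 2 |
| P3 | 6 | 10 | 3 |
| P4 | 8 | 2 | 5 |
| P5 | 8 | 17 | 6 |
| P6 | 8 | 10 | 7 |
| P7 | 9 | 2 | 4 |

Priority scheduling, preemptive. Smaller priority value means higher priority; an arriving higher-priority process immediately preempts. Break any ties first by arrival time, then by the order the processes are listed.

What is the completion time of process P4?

Gantt: | P1 0-1 | idle 1-5 | P2 5-7 | P3 7-17 | P7 17-19 | P4 19-21 | P5 21-38 | P6 38-48 |
Completion: P1=1  P2=7  P3=17  P4=21  P5=38  P6=48  P7=19
Turnaround (C−A): P1=1  P2=2  P3=11  P4=13  P5=30  P6=40  P7=10

21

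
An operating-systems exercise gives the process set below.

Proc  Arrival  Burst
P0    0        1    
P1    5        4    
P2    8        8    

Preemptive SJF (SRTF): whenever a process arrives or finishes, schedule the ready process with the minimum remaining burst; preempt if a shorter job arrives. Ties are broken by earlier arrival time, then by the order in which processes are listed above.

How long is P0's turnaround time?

Schedule: | P0 0-1 | idle 1-5 | P1 5-9 | P2 9-17 |
Completion: P0=1  P1=9  P2=17
Turnaround (C−A): P0=1  P1=4  P2=9
Turnaround(P0) = completion − arrival = 1 − 0 = 1

1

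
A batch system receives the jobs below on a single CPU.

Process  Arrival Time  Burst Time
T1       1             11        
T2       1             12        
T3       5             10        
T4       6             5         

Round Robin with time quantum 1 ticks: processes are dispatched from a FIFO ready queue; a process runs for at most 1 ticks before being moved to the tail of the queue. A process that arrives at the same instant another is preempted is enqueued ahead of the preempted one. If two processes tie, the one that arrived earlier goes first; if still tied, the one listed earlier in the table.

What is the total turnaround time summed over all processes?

Gantt: | idle 0-1 | T1 1-2 | T2 2-3 | T1 3-4 | T2 4-5 | T1 5-6 | T3 6-7 | T2 7-8 | T4 8-9 | T1 9-10 | T3 10-11 | T2 11-12 | T4 12-13 | T1 13-14 | T3 14-15 | T2 15-16 | T4 16-17 | T1 17-18 | T3 18-19 | T2 19-20 | T4 20-21 | T1 21-22 | T3 22-23 | T2 23-24 | T4 24-25 | T1 25-26 | T3 26-27 | T2 27-28 | T1 28-29 | T3 29-30 | T2 30-31 | T1 31-32 | T3 32-33 | T2 33-34 | T1 34-35 | T3 35-36 | T2 36-37 | T3 37-38 | T2 38-39 |
Completion: T1=35  T2=39  T3=38  T4=25
Turnaround (C−A): T1=34  T2=38  T3=33  T4=19
Turnaround = completion − arrival: T1=34, T2=38, T3=33, T4=19
Total turnaround = 34 + 38 + 33 + 19 = 124

124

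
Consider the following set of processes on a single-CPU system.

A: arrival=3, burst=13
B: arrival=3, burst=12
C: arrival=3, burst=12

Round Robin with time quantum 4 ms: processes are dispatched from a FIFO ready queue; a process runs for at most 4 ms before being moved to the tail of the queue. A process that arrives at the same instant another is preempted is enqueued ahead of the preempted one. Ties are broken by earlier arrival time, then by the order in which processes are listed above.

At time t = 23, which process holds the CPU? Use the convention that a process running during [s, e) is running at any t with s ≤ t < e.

Timeline: | idle 0-3 | A 3-7 | B 7-11 | C 11-15 | A 15-19 | B 19-23 | C 23-27 | A 27-31 | B 31-35 | C 35-39 | A 39-40 |
Completion: A=40  B=35  C=39
Turnaround (C−A): A=37  B=32  C=36

C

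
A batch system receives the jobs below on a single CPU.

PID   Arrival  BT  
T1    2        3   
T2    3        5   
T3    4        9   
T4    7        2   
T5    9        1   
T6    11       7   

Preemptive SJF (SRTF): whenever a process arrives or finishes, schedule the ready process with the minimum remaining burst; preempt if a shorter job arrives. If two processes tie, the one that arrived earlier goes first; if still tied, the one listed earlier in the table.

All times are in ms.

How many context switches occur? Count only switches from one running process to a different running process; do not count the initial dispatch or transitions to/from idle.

Schedule: | idle 0-2 | T1 2-5 | T2 5-7 | T4 7-9 | T5 9-10 | T2 10-13 | T6 13-20 | T3 20-29 |
Completion: T1=5  T2=13  T3=29  T4=9  T5=10  T6=20
Turnaround (C−A): T1=3  T2=10  T3=25  T4=2  T5=1  T6=9

6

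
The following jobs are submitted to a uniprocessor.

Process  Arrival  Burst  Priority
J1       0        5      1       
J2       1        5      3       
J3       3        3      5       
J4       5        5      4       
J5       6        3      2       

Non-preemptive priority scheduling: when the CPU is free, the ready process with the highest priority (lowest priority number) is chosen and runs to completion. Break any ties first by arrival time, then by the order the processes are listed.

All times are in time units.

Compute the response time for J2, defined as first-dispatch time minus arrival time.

4

Schedule: | J1 0-5 | J2 5-10 | J5 10-13 | J4 13-18 | J3 18-21 |
Completion: J1=5  J2=10  J3=21  J4=18  J5=13
Response(J2) = first start − arrival = 5 − 1 = 4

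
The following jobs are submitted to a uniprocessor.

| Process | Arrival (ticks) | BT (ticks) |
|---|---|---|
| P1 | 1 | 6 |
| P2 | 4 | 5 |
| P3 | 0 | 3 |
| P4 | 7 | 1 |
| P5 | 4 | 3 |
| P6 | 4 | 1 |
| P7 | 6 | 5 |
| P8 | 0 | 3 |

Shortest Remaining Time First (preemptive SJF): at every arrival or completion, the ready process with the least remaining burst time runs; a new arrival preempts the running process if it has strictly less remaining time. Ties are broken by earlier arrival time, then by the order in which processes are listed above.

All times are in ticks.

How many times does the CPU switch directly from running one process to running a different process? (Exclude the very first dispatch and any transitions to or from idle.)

Gantt: | P3 0-3 | P8 3-4 | P6 4-5 | P8 5-7 | P4 7-8 | P5 8-11 | P2 11-16 | P7 16-21 | P1 21-27 |
Completion: P1=27  P2=16  P3=3  P4=8  P5=11  P6=5  P7=21  P8=7

8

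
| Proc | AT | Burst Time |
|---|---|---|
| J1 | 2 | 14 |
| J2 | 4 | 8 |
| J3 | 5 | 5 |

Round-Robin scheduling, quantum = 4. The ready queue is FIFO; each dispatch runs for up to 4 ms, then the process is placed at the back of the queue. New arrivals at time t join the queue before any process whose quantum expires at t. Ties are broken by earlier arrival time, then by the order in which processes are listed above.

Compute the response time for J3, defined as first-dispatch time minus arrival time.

5

Gantt: | idle 0-2 | J1 2-6 | J2 6-10 | J3 10-14 | J1 14-18 | J2 18-22 | J3 22-23 | J1 23-29 |
Completion: J1=29  J2=22  J3=23
Response(J3) = first start − arrival = 10 − 5 = 5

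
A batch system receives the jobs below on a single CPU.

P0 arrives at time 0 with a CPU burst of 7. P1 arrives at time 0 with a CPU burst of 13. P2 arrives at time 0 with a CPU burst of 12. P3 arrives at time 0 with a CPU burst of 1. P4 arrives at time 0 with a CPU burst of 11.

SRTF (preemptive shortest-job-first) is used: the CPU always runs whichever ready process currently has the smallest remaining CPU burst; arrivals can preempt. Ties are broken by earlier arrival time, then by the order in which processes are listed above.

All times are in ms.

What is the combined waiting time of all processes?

59

Gantt: | P3 0-1 | P0 1-8 | P4 8-19 | P2 19-31 | P1 31-44 |
Completion: P0=8  P1=44  P2=31  P3=1  P4=19
Turnaround (C−A): P0=8  P1=44  P2=31  P3=1  P4=19
Waiting = turnaround − burst: P0=1, P1=31, P2=19, P3=0, P4=8
Total waiting = 1 + 31 + 19 + 0 + 8 = 59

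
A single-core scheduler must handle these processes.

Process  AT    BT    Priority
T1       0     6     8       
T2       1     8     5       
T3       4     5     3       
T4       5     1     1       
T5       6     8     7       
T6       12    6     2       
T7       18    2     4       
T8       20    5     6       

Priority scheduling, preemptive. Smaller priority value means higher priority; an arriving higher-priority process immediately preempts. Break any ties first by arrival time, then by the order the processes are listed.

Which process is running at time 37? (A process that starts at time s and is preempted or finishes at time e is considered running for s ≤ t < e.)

T1

Timeline: | T1 0-1 | T2 1-4 | T3 4-5 | T4 5-6 | T3 6-10 | T2 10-12 | T6 12-18 | T7 18-20 | T2 20-23 | T8 23-28 | T5 28-36 | T1 36-41 |
Completion: T1=41  T2=23  T3=10  T4=6  T5=36  T6=18  T7=20  T8=28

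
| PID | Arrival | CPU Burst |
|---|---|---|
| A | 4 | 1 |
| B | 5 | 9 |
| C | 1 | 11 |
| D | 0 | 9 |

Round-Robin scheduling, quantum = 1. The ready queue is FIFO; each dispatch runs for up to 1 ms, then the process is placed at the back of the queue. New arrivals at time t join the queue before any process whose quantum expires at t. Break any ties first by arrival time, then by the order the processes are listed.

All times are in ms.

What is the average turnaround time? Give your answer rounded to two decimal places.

19.75

Gantt: | D 0-1 | C 1-2 | D 2-3 | C 3-4 | D 4-5 | A 5-6 | C 6-7 | B 7-8 | D 8-9 | C 9-10 | B 10-11 | D 11-12 | C 12-13 | B 13-14 | D 14-15 | C 15-16 | B 16-17 | D 17-18 | C 18-19 | B 19-20 | D 20-21 | C 21-22 | B 22-23 | D 23-24 | C 24-25 | B 25-26 | C 26-27 | B 27-28 | C 28-29 | B 29-30 |
Completion: A=6  B=30  C=29  D=24
Turnaround (C−A): A=2  B=25  C=28  D=24
Turnaround times: A=2, B=25, C=28, D=24
Average turnaround = (2+25+28+24) / 4 = 79/4 = 19.75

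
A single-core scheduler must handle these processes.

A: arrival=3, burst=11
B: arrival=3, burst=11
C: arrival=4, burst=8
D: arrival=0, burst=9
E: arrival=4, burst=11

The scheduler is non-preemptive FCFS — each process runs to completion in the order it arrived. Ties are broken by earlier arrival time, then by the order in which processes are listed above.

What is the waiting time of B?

17

Gantt: | D 0-9 | A 9-20 | B 20-31 | C 31-39 | E 39-50 |
Completion: A=20  B=31  C=39  D=9  E=50
Turnaround (C−A): A=17  B=28  C=35  D=9  E=46
Waiting(B) = turnaround − burst = 28 − 11 = 17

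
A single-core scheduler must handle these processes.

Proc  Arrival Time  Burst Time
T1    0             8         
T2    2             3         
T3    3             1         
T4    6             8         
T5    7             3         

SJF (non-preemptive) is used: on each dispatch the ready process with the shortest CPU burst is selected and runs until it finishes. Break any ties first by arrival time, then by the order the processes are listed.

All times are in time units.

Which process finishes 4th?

T5

Gantt: | T1 0-8 | T3 8-9 | T2 9-12 | T5 12-15 | T4 15-23 |
Completion: T1=8  T2=12  T3=9  T4=23  T5=15
Turnaround (C−A): T1=8  T2=10  T3=6  T4=17  T5=8
Finish order: T1 → T3 → T2 → T5 → T4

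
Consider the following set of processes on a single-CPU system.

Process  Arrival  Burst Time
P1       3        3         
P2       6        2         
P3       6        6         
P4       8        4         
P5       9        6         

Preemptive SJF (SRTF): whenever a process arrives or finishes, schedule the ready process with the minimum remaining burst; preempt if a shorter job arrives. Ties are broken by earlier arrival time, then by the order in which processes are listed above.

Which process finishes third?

P4

Gantt: | idle 0-3 | P1 3-6 | P2 6-8 | P4 8-12 | P3 12-18 | P5 18-24 |
Completion: P1=6  P2=8  P3=18  P4=12  P5=24
Finish order: P1 → P2 → P4 → P3 → P5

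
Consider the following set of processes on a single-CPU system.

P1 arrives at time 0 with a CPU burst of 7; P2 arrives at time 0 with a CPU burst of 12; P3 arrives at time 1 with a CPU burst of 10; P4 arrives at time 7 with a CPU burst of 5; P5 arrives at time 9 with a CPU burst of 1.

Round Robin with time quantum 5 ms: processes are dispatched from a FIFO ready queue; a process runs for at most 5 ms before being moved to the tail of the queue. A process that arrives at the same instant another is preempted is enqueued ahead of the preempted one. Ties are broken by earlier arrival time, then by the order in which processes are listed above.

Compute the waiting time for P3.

Gantt: | P1 0-5 | P2 5-10 | P3 10-15 | P1 15-17 | P4 17-22 | P5 22-23 | P2 23-28 | P3 28-33 | P2 33-35 |
Completion: P1=17  P2=35  P3=33  P4=22  P5=23
Waiting(P3) = turnaround − burst = 32 − 10 = 22

22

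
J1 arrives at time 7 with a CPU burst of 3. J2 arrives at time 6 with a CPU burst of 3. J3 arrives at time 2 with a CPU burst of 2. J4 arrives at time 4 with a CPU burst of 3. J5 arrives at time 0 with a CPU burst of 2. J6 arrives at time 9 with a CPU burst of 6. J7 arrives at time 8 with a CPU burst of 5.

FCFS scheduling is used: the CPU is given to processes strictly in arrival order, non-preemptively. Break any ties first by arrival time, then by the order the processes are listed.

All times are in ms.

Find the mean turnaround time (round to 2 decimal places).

Gantt: | J5 0-2 | J3 2-4 | J4 4-7 | J2 7-10 | J1 10-13 | J7 13-18 | J6 18-24 |
Completion: J1=13  J2=10  J3=4  J4=7  J5=2  J6=24  J7=18
Turnaround (C−A): J1=6  J2=4  J3=2  J4=3  J5=2  J6=15  J7=10
Turnaround times: J1=6, J2=4, J3=2, J4=3, J5=2, J6=15, J7=10
Average turnaround = (6+4+2+3+2+15+10) / 7 = 42/7 = 6.00

6.00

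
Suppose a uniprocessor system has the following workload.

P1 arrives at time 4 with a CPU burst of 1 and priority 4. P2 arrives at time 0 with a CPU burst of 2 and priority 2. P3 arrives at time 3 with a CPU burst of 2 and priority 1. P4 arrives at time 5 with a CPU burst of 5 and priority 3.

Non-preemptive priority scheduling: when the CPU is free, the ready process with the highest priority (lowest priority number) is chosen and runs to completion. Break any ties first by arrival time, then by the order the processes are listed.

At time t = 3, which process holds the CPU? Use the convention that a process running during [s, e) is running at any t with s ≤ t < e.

Timeline: | P2 0-2 | idle 2-3 | P3 3-5 | P4 5-10 | P1 10-11 |
Completion: P1=11  P2=2  P3=5  P4=10
Turnaround (C−A): P1=7  P2=2  P3=2  P4=5

P3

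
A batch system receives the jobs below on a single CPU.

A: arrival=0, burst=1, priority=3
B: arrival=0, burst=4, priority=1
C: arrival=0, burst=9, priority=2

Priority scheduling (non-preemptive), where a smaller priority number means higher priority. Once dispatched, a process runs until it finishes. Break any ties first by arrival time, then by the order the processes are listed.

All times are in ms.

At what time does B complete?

Schedule: | B 0-4 | C 4-13 | A 13-14 |
Completion: A=14  B=4  C=13
Turnaround (C−A): A=14  B=4  C=13

4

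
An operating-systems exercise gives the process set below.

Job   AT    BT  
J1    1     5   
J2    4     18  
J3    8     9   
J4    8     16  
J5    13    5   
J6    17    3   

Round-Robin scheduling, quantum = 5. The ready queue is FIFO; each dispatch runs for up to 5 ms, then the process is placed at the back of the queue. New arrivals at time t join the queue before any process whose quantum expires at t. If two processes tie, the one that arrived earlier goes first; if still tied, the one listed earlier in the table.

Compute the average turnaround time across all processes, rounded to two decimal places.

Gantt: | idle 0-1 | J1 1-6 | J2 6-11 | J3 11-16 | J4 16-21 | J2 21-26 | J5 26-31 | J3 31-35 | J6 35-38 | J4 38-43 | J2 43-48 | J4 48-53 | J2 53-56 | J4 56-57 |
Completion: J1=6  J2=56  J3=35  J4=57  J5=31  J6=38
Turnaround times: J1=5, J2=52, J3=27, J4=49, J5=18, J6=21
Average turnaround = (5+52+27+49+18+21) / 6 = 172/6 = 28.67

28.67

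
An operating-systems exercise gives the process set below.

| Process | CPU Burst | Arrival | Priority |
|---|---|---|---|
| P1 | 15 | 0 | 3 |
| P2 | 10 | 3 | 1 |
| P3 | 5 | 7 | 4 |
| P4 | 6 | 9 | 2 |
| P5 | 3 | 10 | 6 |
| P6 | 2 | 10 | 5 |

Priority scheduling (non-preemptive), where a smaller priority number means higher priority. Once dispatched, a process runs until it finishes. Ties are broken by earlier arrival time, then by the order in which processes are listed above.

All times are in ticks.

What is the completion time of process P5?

Gantt: | P1 0-15 | P2 15-25 | P4 25-31 | P3 31-36 | P6 36-38 | P5 38-41 |
Completion: P1=15  P2=25  P3=36  P4=31  P5=41  P6=38

41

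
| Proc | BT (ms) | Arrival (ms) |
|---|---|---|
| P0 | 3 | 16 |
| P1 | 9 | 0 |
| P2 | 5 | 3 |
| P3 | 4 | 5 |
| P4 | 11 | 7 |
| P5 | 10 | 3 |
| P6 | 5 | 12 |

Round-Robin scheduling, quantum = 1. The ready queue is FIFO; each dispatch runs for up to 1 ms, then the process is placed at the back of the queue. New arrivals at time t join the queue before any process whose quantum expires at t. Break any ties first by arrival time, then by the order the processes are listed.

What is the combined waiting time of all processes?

155

Schedule: | P1 0-3 | P2 3-4 | P5 4-5 | P1 5-6 | P2 6-7 | P3 7-8 | P5 8-9 | P1 9-10 | P4 10-11 | P2 11-12 | P3 12-13 | P5 13-14 | P1 14-15 | P4 15-16 | P6 16-17 | P2 17-18 | P3 18-19 | P5 19-20 | P1 20-21 | P0 21-22 | P4 22-23 | P6 23-24 | P2 24-25 | P3 25-26 | P5 26-27 | P1 27-28 | P0 28-29 | P4 29-30 | P6 30-31 | P5 31-32 | P1 32-33 | P0 33-34 | P4 34-35 | P6 35-36 | P5 36-37 | P4 37-38 | P6 38-39 | P5 39-40 | P4 40-41 | P5 41-42 | P4 42-43 | P5 43-44 | P4 44-47 |
Completion: P0=34  P1=33  P2=25  P3=26  P4=47  P5=44  P6=39
Waiting = turnaround − burst: P0=15, P1=24, P2=17, P3=17, P4=29, P5=31, P6=22
Total waiting = 15 + 24 + 17 + 17 + 29 + 31 + 22 = 155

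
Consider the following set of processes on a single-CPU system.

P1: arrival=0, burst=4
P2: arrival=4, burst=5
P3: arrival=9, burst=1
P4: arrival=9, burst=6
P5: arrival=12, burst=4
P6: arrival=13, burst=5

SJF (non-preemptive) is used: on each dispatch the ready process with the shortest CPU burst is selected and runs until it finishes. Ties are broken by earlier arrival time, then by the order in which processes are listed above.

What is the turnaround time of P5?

Timeline: | P1 0-4 | P2 4-9 | P3 9-10 | P4 10-16 | P5 16-20 | P6 20-25 |
Completion: P1=4  P2=9  P3=10  P4=16  P5=20  P6=25
Turnaround (C−A): P1=4  P2=5  P3=1  P4=7  P5=8  P6=12
Turnaround(P5) = completion − arrival = 20 − 12 = 8

8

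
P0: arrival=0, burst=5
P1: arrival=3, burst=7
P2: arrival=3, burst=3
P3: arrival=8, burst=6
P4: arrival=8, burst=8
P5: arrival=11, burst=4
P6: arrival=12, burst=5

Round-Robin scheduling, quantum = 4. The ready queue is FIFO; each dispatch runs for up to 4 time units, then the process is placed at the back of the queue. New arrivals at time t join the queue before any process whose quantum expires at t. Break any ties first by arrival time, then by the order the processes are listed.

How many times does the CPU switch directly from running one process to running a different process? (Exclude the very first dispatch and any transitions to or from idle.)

Timeline: | P0 0-4 | P1 4-8 | P2 8-11 | P0 11-12 | P3 12-16 | P4 16-20 | P1 20-23 | P5 23-27 | P6 27-31 | P3 31-33 | P4 33-37 | P6 37-38 |
Completion: P0=12  P1=23  P2=11  P3=33  P4=37  P5=27  P6=38

11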